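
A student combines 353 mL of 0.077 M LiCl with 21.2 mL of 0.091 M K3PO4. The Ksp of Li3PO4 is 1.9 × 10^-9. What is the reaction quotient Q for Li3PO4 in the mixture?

Total volume = 353 + 21.2 = 374.2 mL.
[Li^+] = 7.7 x 10^-2 × (353/374.2) = 7.26 × 10^-2 M
[PO4^3-] = 9.1 x 10^-2 × (21.2/374.2) = 5.16 x 10^-3 M
Li3PO4(s) ⇌ 3 Li^+ + PO4^3-, so Q = [Li^+]^3[PO4^3-]
Q = (7.26 × 10^-2)^3(5.16 × 10^-3) = 2.0 x 10^-6
Q > Ksp, so Li3PO4 will precipitate.

2.0 × 10^-6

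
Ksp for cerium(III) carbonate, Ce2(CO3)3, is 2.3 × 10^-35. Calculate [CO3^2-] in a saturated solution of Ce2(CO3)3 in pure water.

[CO3^2-] ≈ 1.4 x 10^-7 M

Ce2(CO3)3(s) ⇌ 2 Ce^3+ + 3 CO3^2-
Ksp = [Ce^3+]^2[CO3^2-]^3
Let s = molar solubility. Then [Ce^3+] = 2s and [CO3^2-] = 3s.
Substituting: Ksp = (2s)^2(3s)^3 = 108s^5
s^5 = 2.3 × 10^-35 / 108, so s = 4.63 × 10^-8 M
[CO3^2-] = 3s = 1.4 x 10^-7 M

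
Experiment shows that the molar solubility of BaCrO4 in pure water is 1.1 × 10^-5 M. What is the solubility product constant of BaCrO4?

BaCrO4(s) <=> Ba^2+(aq) + CrO4^2-(aq)
For each mole of BaCrO4 that dissolves: [Ba^2+] = s, [CrO4^2-] = s.
Ksp = [Ba^2+][CrO4^2-]
Ksp = s^2
With s = 1.1 × 10^-5: Ksp = 1.2 × 10^-10

Ksp = 1.2 x 10^-10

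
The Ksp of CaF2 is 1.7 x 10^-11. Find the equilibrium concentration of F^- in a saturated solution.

CaF2(s) ⇌ Ca^2+ + 2 F^-
Ksp = [Ca^2+][F^-]^2
With molar solubility s: [Ca^2+] = s, [F^-] = 2s.
Substituting: Ksp = s(2s)^2 = 4s^3
Solving, s = (1.7 x 10^-11/4)^(1/3) = 1.62 × 10^-4 M
[F^-] = 2s = 3.2 × 10^-4 M

[F^-] ≈ 3.2e-4 M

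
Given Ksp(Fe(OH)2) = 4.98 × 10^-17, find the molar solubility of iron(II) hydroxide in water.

Fe(OH)2(s) <=> Fe^2+ + 2 OH^-
Ksp = [Fe^2+][OH^-]^2
For each mole of Fe(OH)2 that dissolves: [Fe^2+] = s, [OH^-] = 2s.
So Ksp = s × (2s)^2 = 4s^3
s = (4.98 × 10^-17 / 4)^(1/3) = 2.32 × 10^-6 M

s = 2.32 × 10^-6 M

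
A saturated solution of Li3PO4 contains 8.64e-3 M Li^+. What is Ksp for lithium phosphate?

1.86 × 10^-9

Li3PO4(s) <=> 3 Li^+ + PO4^3-
Stoichiometry gives [PO4^3-] = (1/3)[Li^+] = 2.880 x 10^-3 M.
Ksp = [Li^+]^3[PO4^3-]
Ksp = (8.64 × 10^-3)^3 × 2.880 × 10^-3 = 1.86 × 10^-9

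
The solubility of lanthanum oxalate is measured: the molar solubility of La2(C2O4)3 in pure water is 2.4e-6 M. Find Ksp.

8.6 x 10^-27

La2(C2O4)3(s) ⇌ 2 La^3+(aq) + 3 C2O4^2-(aq)
Let s = molar solubility. Then [La^3+] = 2s and [C2O4^2-] = 3s.
Ksp = [La^3+]^2[C2O4^2-]^3
So Ksp = (2s)^2 × (3s)^3 = 108s^5
With s = 2.4 × 10^-6: Ksp = 8.6 x 10^-27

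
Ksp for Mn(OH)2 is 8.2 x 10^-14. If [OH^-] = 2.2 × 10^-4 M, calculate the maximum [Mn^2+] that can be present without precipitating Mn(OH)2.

Mn(OH)2(s) <=> Mn^2+ + 2 OH^-
Ksp = [Mn^2+][OH^-]^2
Precipitation begins when Q = Ksp. With [OH^-] = 2.2 × 10^-4 M:
8.2 x 10^-14 = (2.2 × 10^-4)^2 × [Mn^2+]
[Mn^2+] = (8.2 x 10^-14 / 4.84 × 10^-8) = 1.7 × 10^-6 M

1.7 x 10^-6 M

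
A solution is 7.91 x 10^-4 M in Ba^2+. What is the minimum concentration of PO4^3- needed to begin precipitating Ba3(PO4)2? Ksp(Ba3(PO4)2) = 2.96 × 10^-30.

7.73e-11 M

Ba3(PO4)2(s) <=> 3 Ba^2+(aq) + 2 PO4^3-(aq)
Ksp = [Ba^2+]^3[PO4^3-]^2
Precipitation begins when Q = Ksp. With [Ba^2+] = 7.91 x 10^-4 M:
2.96 × 10^-30 = (7.91 x 10^-4)^3 × [PO4^3-]^2
[PO4^3-] = (2.96 × 10^-30 / 4.949 × 10^-10)^(1/2) = 7.73 × 10^-11 M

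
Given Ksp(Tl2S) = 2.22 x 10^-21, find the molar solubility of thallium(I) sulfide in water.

s = 8.22e-8 M

Tl2S(s) ⇌ 2 Tl^+ + S^2-
Ksp = [Tl^+]^2[S^2-]
If s mol/L of Tl2S dissolves, [Tl^+] = 2s and [S^2-] = s.
Substituting: Ksp = (2s)^2s = 4s^3
Solving, s = (2.22 x 10^-21/4)^(1/3) = 8.22 × 10^-8 M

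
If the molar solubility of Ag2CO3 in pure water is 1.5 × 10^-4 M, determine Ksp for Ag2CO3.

Ag2CO3(s) ⇌ 2 Ag^+ + CO3^2-
Let s = molar solubility. Then [Ag^+] = 2s and [CO3^2-] = s.
Ksp = [Ag^+]^2[CO3^2-]
Ksp = (2s)^2s = 4s^3
With s = 1.5 x 10^-4: Ksp = 1.4 × 10^-11

Ksp ≈ 1.4 × 10^-11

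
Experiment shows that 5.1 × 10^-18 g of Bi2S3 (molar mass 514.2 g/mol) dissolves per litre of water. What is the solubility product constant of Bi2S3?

Molar solubility s = (5.1 × 10^-18 g/L) / (514.2 g/mol) = 9.92 × 10^-21 M.
Bi2S3(s) <=> 2 Bi^3+(aq) + 3 S^2-(aq)
With molar solubility s: [Bi^3+] = 2s, [S^2-] = 3s.
Ksp = [Bi^3+]^2[S^2-]^3
So Ksp = (2s)^2 × (3s)^3 = 108s^5
With s = 9.92 × 10^-21: Ksp = 1.0 × 10^-98

Ksp ≈ 1.0 × 10^-98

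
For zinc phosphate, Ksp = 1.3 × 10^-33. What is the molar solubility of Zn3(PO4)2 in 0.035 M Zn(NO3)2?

2.8 x 10^-15 M

Zn3(PO4)2(s) ⇌ 3 Zn^2+(aq) + 2 PO4^3-(aq)
Ksp = [Zn^2+]^3[PO4^3-]^2
Let s = moles of Zn3(PO4)2 that dissolve per litre. [Zn^2+] = 0.035 + 3s ≈ 0.035, [PO4^3-] = 2s (since Zn^2+ from Zn(NO3)2 dominates).
Ksp ≈ (0.035)^3 × (2s)^2
s = 2.8 x 10^-15 M
Check: 3s = 8.3 x 10^-15 ≪ 0.035, so the approximation is valid.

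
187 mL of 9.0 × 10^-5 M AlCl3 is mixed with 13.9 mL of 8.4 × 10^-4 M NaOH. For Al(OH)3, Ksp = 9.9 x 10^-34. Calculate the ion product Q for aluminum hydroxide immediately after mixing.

1.6 × 10^-17

Total volume = 187 + 13.9 = 200.9 mL.
[Al^3+] = 9.0 x 10^-5 × (187/200.9) = 8.38 × 10^-5 M
[OH^-] = 8.4 × 10^-4 × (13.9/200.9) = 5.81 × 10^-5 M
Al(OH)3(s) ⇌ Al^3+(aq) + 3 OH^-(aq), so Q = [Al^3+][OH^-]^3
Q = (8.38 × 10^-5)(5.81 × 10^-5)^3 = 1.6 x 10^-17
Q > Ksp, so Al(OH)3 will precipitate.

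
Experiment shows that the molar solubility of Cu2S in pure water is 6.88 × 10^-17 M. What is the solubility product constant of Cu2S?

1.30 × 10^-48

Cu2S(s) ⇌ 2 Cu^+(aq) + S^2-(aq)
With molar solubility s: [Cu^+] = 2s, [S^2-] = s.
Ksp = [Cu^+]^2[S^2-]
Ksp = (2s)^2s = 4s^3
With s = 6.88 × 10^-17: Ksp = 1.30 x 10^-48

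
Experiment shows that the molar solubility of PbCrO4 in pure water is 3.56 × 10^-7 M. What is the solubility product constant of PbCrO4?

PbCrO4(s) ⇌ Pb^2+ + CrO4^2-
Let s = molar solubility. Then [Pb^2+] = s and [CrO4^2-] = s.
Ksp = [Pb^2+][CrO4^2-]
Ksp = (s)(s) = s^2
With s = 3.56 × 10^-7: Ksp = 1.27 × 10^-13

Ksp = 1.27e-13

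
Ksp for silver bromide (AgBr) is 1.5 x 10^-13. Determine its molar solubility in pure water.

3.9 × 10^-7 M

AgBr(s) ⇌ Ag^+(aq) + Br^-(aq)
Ksp = [Ag^+][Br^-]
With molar solubility s: [Ag^+] = s, [Br^-] = s.
Ksp = s^2
s = √(1.5 x 10^-13) = 3.9 × 10^-7 M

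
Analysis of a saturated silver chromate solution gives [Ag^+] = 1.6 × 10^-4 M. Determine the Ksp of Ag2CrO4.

2.0 × 10^-12

Ag2CrO4(s) ⇌ 2 Ag^+(aq) + CrO4^2-(aq)
Stoichiometry gives [CrO4^2-] = (1/2)[Ag^+] = 8.00 x 10^-5 M.
Ksp = [Ag^+]^2[CrO4^2-]
Ksp = (1.6 × 10^-4)^2 × 8.00 × 10^-5 = 2.0 × 10^-12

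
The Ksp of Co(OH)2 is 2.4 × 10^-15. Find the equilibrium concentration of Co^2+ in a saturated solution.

Co(OH)2(s) ⇌ Co^2+(aq) + 2 OH^-(aq)
Ksp = [Co^2+][OH^-]^2
For each mole of Co(OH)2 that dissolves: [Co^2+] = s, [OH^-] = 2s.
Substituting: Ksp = s(2s)^2 = 4s^3
s^3 = 2.4 × 10^-15 / 4, so s = 8.43 × 10^-6 M
[Co^2+] = s = 8.4 × 10^-6 M

[Co^2+] = 8.4e-6 M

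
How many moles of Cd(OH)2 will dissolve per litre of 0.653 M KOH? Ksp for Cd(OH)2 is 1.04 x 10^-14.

Cd(OH)2(s) ⇌ Cd^2+ + 2 OH^-
Ksp = [Cd^2+][OH^-]^2
Let s = moles of Cd(OH)2 that dissolve per litre. [Cd^2+] = s, [OH^-] = 0.653 + 2s ≈ 0.653 (Ksp is small, so little additional dissolves).
Ksp ≈ s × (0.653)^2
s = 2.44 x 10^-14 M
Check: 2s = 4.9 x 10^-14 ≪ 0.653, so the approximation is valid.

s = 2.44 x 10^-14 M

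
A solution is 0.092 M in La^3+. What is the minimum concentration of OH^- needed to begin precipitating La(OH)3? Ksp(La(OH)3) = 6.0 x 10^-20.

La(OH)3(s) ⇌ La^3+(aq) + 3 OH^-(aq)
Ksp = [La^3+][OH^-]^3
Precipitation begins when Q = Ksp. With [La^3+] = 0.092 M:
6.0 x 10^-20 = (0.092) × [OH^-]^3
[OH^-] = (6.0 x 10^-20 / 9.2 × 10^-2)^(1/3) = 8.7 × 10^-7 M

[OH^-] ≈ 8.7 × 10^-7 M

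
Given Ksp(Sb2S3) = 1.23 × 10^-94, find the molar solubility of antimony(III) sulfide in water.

Sb2S3(s) ⇌ 2 Sb^3+(aq) + 3 S^2-(aq)
Ksp = [Sb^3+]^2[S^2-]^3
With molar solubility s: [Sb^3+] = 2s, [S^2-] = 3s.
Ksp = (2s)^2(3s)^3 = 108s^5
s = (1.23 × 10^-94 / 108)^(1/5) = 6.48 x 10^-20 M

6.48 × 10^-20 M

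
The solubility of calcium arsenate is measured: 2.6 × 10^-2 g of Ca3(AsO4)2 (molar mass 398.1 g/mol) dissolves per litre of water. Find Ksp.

Ksp = 1.3 x 10^-19

Molar solubility s = (2.6 × 10^-2 g/L) / (398.1 g/mol) = 6.53 × 10^-5 M.
Ca3(AsO4)2(s) ⇌ 3 Ca^2+(aq) + 2 AsO4^3-(aq)
For each mole of Ca3(AsO4)2 that dissolves: [Ca^2+] = 3s, [AsO4^3-] = 2s.
Ksp = [Ca^2+]^3[AsO4^3-]^2
Substituting: Ksp = (3s)^3(2s)^2 = 108s^5
With s = 6.53 x 10^-5: Ksp = 1.3 x 10^-19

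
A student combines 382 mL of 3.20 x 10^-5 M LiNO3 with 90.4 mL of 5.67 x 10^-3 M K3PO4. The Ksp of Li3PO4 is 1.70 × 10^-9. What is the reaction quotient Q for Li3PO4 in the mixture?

1.88e-17

Total volume = 382 + 90.4 = 472.4 mL.
[Li^+] = 3.20 × 10^-5 × (382/472.4) = 2.588 × 10^-5 M
[PO4^3-] = 5.67 × 10^-3 × (90.4/472.4) = 1.085 x 10^-3 M
Li3PO4(s) ⇌ 3 Li^+ + PO4^3-, so Q = [Li^+]^3[PO4^3-]
Q = (2.588 × 10^-5)^3(1.085 × 10^-3) = 1.88 x 10^-17
Q < Ksp, so no precipitate of Li3PO4 forms.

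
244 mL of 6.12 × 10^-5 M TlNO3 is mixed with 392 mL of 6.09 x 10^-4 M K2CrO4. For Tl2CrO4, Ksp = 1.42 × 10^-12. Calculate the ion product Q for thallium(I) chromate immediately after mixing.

Total volume = 244 + 392 = 636 mL.
[Tl^+] = 6.12 x 10^-5 × (244/636) = 2.348 × 10^-5 M
[CrO4^2-] = 6.09 x 10^-4 × (392/636) = 3.754 x 10^-4 M
Tl2CrO4(s) ⇌ 2 Tl^+(aq) + CrO4^2-(aq), so Q = [Tl^+]^2[CrO4^2-]
Q = (2.348 × 10^-5)^2(3.754 × 10^-4) = 2.07 x 10^-13
Q < Ksp, so no precipitate of Tl2CrO4 forms.

Q ≈ 2.07 × 10^-13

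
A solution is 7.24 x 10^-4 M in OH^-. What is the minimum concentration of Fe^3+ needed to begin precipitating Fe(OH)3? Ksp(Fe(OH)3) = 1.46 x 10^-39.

Fe(OH)3(s) ⇌ Fe^3+(aq) + 3 OH^-(aq)
Ksp = [Fe^3+][OH^-]^3
Precipitation begins when Q = Ksp. With [OH^-] = 7.24 x 10^-4 M:
1.46 x 10^-39 = (7.24 x 10^-4)^3 × [Fe^3+]
[Fe^3+] = (1.46 x 10^-39 / 3.795 x 10^-10) = 3.85 × 10^-30 M

[Fe^3+] ≈ 3.85 × 10^-30 M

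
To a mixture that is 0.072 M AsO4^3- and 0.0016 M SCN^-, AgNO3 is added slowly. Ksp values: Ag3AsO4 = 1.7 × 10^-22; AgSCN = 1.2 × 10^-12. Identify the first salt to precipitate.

Each salt begins to precipitate when Q = Ksp, i.e. when [Ag^+] reaches its threshold.
For Ag3AsO4: 1.7 × 10^-22 = 0.072 × [Ag^+]^3  ⇒  [Ag^+] = 1.3 x 10^-7 M.
For AgSCN: 1.2 × 10^-12 = 0.0016 × [Ag^+]  ⇒  [Ag^+] = 7.5 x 10^-10 M.
The salt with the lower threshold [Ag^+] precipitates first: AgSCN.

AgSCN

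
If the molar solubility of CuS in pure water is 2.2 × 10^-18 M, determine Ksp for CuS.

CuS(s) ⇌ Cu^2+(aq) + S^2-(aq)
With molar solubility s: [Cu^2+] = s, [S^2-] = s.
Ksp = [Cu^2+][S^2-]
Ksp = s^2
With s = 2.2 × 10^-18: Ksp = 4.8 × 10^-36

4.8e-36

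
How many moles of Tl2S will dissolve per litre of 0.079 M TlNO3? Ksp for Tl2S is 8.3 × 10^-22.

s = 1.3e-19 M

Tl2S(s) ⇌ 2 Tl^+(aq) + S^2-(aq)
Ksp = [Tl^+]^2[S^2-]
Let s = moles of Tl2S that dissolve per litre. [Tl^+] = 0.079 + 2s ≈ 0.079, [S^2-] = s (since Tl^+ from TlNO3 dominates).
Ksp ≈ (0.079)^2 × s
s = 1.3 × 10^-19 M
Check: 2s = 2.7 × 10^-19 ≪ 0.079, so the approximation is valid.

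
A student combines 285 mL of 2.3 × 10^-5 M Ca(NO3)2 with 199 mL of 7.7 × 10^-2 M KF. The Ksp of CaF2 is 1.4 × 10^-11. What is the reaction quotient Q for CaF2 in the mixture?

Q ≈ 1.4e-8

Total volume = 285 + 199 = 484 mL.
[Ca^2+] = 2.3 x 10^-5 × (285/484) = 1.35 x 10^-5 M
[F^-] = 7.7 × 10^-2 × (199/484) = 3.17 × 10^-2 M
CaF2(s) <=> Ca^2+ + 2 F^-, so Q = [Ca^2+][F^-]^2
Q = (1.35 × 10^-5)(3.17 × 10^-2)^2 = 1.4 × 10^-8
Q > Ksp, so CaF2 will precipitate.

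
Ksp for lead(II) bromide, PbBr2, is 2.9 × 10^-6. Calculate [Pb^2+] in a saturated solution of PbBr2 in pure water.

PbBr2(s) ⇌ Pb^2+ + 2 Br^-
Ksp = [Pb^2+][Br^-]^2
For each mole of PbBr2 that dissolves: [Pb^2+] = s, [Br^-] = 2s.
Substituting: Ksp = s(2s)^2 = 4s^3
Solving, s = (2.9 × 10^-6/4)^(1/3) = 8.98 x 10^-3 M
[Pb^2+] = s = 9.0 × 10^-3 M

[Pb^2+] ≈ 9.0 × 10^-3 M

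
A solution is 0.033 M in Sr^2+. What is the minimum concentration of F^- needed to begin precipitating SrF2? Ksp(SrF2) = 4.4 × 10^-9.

3.7 × 10^-4 M

SrF2(s) ⇌ Sr^2+ + 2 F^-
Ksp = [Sr^2+][F^-]^2
Precipitation begins when Q = Ksp. With [Sr^2+] = 0.033 M:
4.4 × 10^-9 = (0.033) × [F^-]^2
[F^-] = (4.4 × 10^-9 / 3.3 x 10^-2)^(1/2) = 3.7 × 10^-4 M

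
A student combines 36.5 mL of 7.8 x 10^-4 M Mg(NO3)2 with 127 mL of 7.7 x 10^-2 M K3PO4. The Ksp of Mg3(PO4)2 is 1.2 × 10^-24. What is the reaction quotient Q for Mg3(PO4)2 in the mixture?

1.9 × 10^-14

Total volume = 36.5 + 127 = 163.5 mL.
[Mg^2+] = 7.8 × 10^-4 × (36.5/163.5) = 1.74 × 10^-4 M
[PO4^3-] = 7.7 × 10^-2 × (127/163.5) = 5.98 × 10^-2 M
Mg3(PO4)2(s) ⇌ 3 Mg^2+(aq) + 2 PO4^3-(aq), so Q = [Mg^2+]^3[PO4^3-]^2
Q = (1.74 × 10^-4)^3(5.98 × 10^-2)^2 = 1.9 x 10^-14
Q > Ksp, so Mg3(PO4)2 will precipitate.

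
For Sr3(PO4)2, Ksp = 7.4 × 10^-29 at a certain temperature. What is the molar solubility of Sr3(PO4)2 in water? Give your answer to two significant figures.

9.3e-7 M

Sr3(PO4)2(s) ⇌ 3 Sr^2+ + 2 PO4^3-
Ksp = [Sr^2+]^3[PO4^3-]^2
Let s = molar solubility. Then [Sr^2+] = 3s and [PO4^3-] = 2s.
Substituting: Ksp = (3s)^3(2s)^2 = 108s^5
s = (7.4 × 10^-29 / 108)^(1/5) = 9.3 x 10^-7 M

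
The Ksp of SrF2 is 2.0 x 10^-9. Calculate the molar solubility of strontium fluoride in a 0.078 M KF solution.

s = 3.3 × 10^-7 M

SrF2(s) <=> Sr^2+ + 2 F^-
Ksp = [Sr^2+][F^-]^2
Let s = moles of SrF2 that dissolve per litre. [Sr^2+] = s, [F^-] = 0.078 + 2s ≈ 0.078 (Ksp is small, so little additional dissolves).
Ksp ≈ s × (0.078)^2
s = 3.3 × 10^-7 M
Check: 2s = 6.6 × 10^-7 ≪ 0.078, so the approximation is valid.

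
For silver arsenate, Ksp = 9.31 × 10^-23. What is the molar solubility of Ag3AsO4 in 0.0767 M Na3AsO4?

Ag3AsO4(s) ⇌ 3 Ag^+ + AsO4^3-
Ksp = [Ag^+]^3[AsO4^3-]
Let s be the molar solubility in this solution. [Ag^+] = 3s, [AsO4^3-] = 0.0767 + s ≈ 0.0767 (Ksp is small, so little additional dissolves).
Ksp ≈ (3s)^3 × 0.0767
s = 3.56 × 10^-8 M
Check: s = 3.6 × 10^-8 ≪ 0.0767, so the approximation is valid.

s ≈ 3.56e-8 M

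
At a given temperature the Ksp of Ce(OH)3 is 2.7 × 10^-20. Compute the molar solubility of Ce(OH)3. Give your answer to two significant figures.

Ce(OH)3(s) ⇌ Ce^3+(aq) + 3 OH^-(aq)
Ksp = [Ce^3+][OH^-]^3
If s mol/L of Ce(OH)3 dissolves, [Ce^3+] = s and [OH^-] = 3s.
Substituting: Ksp = s(3s)^3 = 27s^4
s^4 = 2.7 × 10^-20 / 27, so s = 5.6 × 10^-6 M

5.6e-6 M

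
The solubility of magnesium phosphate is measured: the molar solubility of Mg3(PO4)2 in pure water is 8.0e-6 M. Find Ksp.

Mg3(PO4)2(s) ⇌ 3 Mg^2+ + 2 PO4^3-
Let s = molar solubility. Then [Mg^2+] = 3s and [PO4^3-] = 2s.
Ksp = [Mg^2+]^3[PO4^3-]^2
So Ksp = (3s)^3 × (2s)^2 = 108s^5
Ksp = 108 × (8.0 × 10^-6)^5 = 3.5 × 10^-24

Ksp = 3.5 × 10^-24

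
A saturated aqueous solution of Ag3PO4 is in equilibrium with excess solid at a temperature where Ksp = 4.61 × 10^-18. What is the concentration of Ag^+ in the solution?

[Ag^+] ≈ 6.10 × 10^-5 M

Ag3PO4(s) <=> 3 Ag^+ + PO4^3-
Ksp = [Ag^+]^3[PO4^3-]
If s mol/L of Ag3PO4 dissolves, [Ag^+] = 3s and [PO4^3-] = s.
Substituting: Ksp = (3s)^3s = 27s^4
Solving, s = (4.61 × 10^-18/27)^(1/4) = 2.033 x 10^-5 M
[Ag^+] = 3s = 6.10 × 10^-5 M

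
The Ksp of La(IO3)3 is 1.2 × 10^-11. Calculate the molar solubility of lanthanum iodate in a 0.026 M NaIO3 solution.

s = 6.8e-7 M

La(IO3)3(s) ⇌ La^3+(aq) + 3 IO3^-(aq)
Ksp = [La^3+][IO3^-]^3
Let s be the molar solubility in this solution. [La^3+] = s, [IO3^-] = 0.026 + 3s ≈ 0.026 (Ksp is small, so little additional dissolves).
Ksp ≈ s × (0.026)^3
s = 6.8 x 10^-7 M
Check: 3s = 2.0 × 10^-6 ≪ 0.026, so the approximation is valid.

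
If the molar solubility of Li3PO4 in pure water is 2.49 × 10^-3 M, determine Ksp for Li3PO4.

1.04 × 10^-9

Li3PO4(s) ⇌ 3 Li^+ + PO4^3-
If s mol/L of Li3PO4 dissolves, [Li^+] = 3s and [PO4^3-] = s.
Ksp = [Li^+]^3[PO4^3-]
So Ksp = (3s)^3 × s = 27s^4
With s = 2.49 × 10^-3: Ksp = 1.04 x 10^-9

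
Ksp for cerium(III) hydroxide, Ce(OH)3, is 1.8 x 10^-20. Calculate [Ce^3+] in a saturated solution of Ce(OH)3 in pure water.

Ce(OH)3(s) ⇌ Ce^3+ + 3 OH^-
Ksp = [Ce^3+][OH^-]^3
For each mole of Ce(OH)3 that dissolves: [Ce^3+] = s, [OH^-] = 3s.
So Ksp = s × (3s)^3 = 27s^4
s = (1.8 x 10^-20 / 27)^(1/4) = 5.08 × 10^-6 M
[Ce^3+] = s = 5.1 × 10^-6 M

5.1 × 10^-6 M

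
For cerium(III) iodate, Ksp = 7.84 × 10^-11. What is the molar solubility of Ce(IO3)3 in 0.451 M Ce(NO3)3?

s = 1.86 x 10^-4 M

Ce(IO3)3(s) ⇌ Ce^3+(aq) + 3 IO3^-(aq)
Ksp = [Ce^3+][IO3^-]^3
If s mol/L dissolves here, [Ce^3+] = 0.451 + s ≈ 0.451, [IO3^-] = 3s (Ksp is small, so little additional dissolves).
Ksp ≈ 0.451 × (3s)^3
s = 1.86 × 10^-4 M
Check: s = 1.9 × 10^-4 ≪ 0.451, so the approximation is valid.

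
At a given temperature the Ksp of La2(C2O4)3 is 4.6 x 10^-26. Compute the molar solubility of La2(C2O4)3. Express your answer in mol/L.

La2(C2O4)3(s) ⇌ 2 La^3+(aq) + 3 C2O4^2-(aq)
Ksp = [La^3+]^2[C2O4^2-]^3
With molar solubility s: [La^3+] = 2s, [C2O4^2-] = 3s.
Substituting: Ksp = (2s)^2(3s)^3 = 108s^5
s = (4.6 x 10^-26 / 108)^(1/5) = 3.4 × 10^-6 M

s = 3.4e-6 M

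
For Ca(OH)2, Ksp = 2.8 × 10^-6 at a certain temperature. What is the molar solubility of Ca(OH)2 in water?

s ≈ 8.9e-3 M

Ca(OH)2(s) ⇌ Ca^2+ + 2 OH^-
Ksp = [Ca^2+][OH^-]^2
For each mole of Ca(OH)2 that dissolves: [Ca^2+] = s, [OH^-] = 2s.
Ksp = s(2s)^2 = 4s^3
s = (2.8 × 10^-6 / 4)^(1/3) = 8.9 x 10^-3 M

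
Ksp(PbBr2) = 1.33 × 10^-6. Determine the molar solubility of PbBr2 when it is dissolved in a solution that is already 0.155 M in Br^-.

PbBr2(s) ⇌ Pb^2+(aq) + 2 Br^-(aq)
Ksp = [Pb^2+][Br^-]^2
Let s = moles of PbBr2 that dissolve per litre. [Pb^2+] = s, [Br^-] = 0.155 + 2s ≈ 0.155 (Ksp is small, so little additional dissolves).
Ksp ≈ s × (0.155)^2
s = 5.54 × 10^-5 M
Check: 2s = 1.1 × 10^-4 ≪ 0.155, so the approximation is valid.

5.54e-5 M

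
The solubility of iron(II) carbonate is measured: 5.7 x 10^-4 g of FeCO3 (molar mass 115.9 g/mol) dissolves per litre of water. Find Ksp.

Ksp = 2.4e-11

Molar solubility s = (5.7 x 10^-4 g/L) / (115.9 g/mol) = 4.92 × 10^-6 M.
FeCO3(s) ⇌ Fe^2+(aq) + CO3^2-(aq)
Let s = molar solubility. Then [Fe^2+] = s and [CO3^2-] = s.
Ksp = [Fe^2+][CO3^2-]
Ksp = s × s = s^2
With s = 4.92 x 10^-6: Ksp = 2.4 x 10^-11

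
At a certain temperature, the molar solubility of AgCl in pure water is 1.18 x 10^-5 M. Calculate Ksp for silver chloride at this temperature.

Ksp ≈ 1.39e-10

AgCl(s) <=> Ag^+(aq) + Cl^-(aq)
Let s = molar solubility. Then [Ag^+] = s and [Cl^-] = s.
Ksp = [Ag^+][Cl^-]
Ksp = (s)(s) = s^2
Ksp = (1.18 x 10^-5)^2 = 1.39 × 10^-10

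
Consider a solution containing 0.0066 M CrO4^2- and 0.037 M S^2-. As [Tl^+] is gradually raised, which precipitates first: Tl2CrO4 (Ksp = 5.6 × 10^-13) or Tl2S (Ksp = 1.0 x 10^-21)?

Tl2S

Each salt begins to precipitate when Q = Ksp, i.e. when [Tl^+] reaches its threshold.
For Tl2CrO4: 5.6 × 10^-13 = 0.0066 × [Tl^+]^2  ⇒  [Tl^+] = 9.2 × 10^-6 M.
For Tl2S: 1.0 x 10^-21 = 0.037 × [Tl^+]^2  ⇒  [Tl^+] = 1.6 x 10^-10 M.
The salt with the lower threshold [Tl^+] precipitates first: Tl2S.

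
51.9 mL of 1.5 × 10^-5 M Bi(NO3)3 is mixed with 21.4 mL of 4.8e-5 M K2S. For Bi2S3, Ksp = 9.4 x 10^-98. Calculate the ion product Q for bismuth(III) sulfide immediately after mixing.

3.1 × 10^-25

Total volume = 51.9 + 21.4 = 73.3 mL.
[Bi^3+] = 1.5 x 10^-5 × (51.9/73.3) = 1.06 × 10^-5 M
[S^2-] = 4.8 × 10^-5 × (21.4/73.3) = 1.40 × 10^-5 M
Bi2S3(s) <=> 2 Bi^3+ + 3 S^2-, so Q = [Bi^3+]^2[S^2-]^3
Q = (1.06 × 10^-5)^2(1.40 × 10^-5)^3 = 3.1 x 10^-25
Q > Ksp, so Bi2S3 will precipitate.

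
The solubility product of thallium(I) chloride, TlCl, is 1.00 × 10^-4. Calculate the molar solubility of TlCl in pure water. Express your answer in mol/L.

1.00 x 10^-2 M

TlCl(s) <=> Tl^+ + Cl^-
Ksp = [Tl^+][Cl^-]
Let s = molar solubility. Then [Tl^+] = s and [Cl^-] = s.
Ksp = s × s = s^2
s = √(1.00 × 10^-4) = 1.00 x 10^-2 M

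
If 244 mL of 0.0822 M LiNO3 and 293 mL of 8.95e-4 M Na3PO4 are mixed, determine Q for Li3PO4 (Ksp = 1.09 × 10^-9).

Total volume = 244 + 293 = 537 mL.
[Li^+] = 8.22 × 10^-2 × (244/537) = 3.735 × 10^-2 M
[PO4^3-] = 8.95 x 10^-4 × (293/537) = 4.883 x 10^-4 M
Li3PO4(s) ⇌ 3 Li^+(aq) + PO4^3-(aq), so Q = [Li^+]^3[PO4^3-]
Q = (3.735 × 10^-2)^3(4.883 x 10^-4) = 2.54 × 10^-8
Q > Ksp, so Li3PO4 will precipitate.

2.54 x 10^-8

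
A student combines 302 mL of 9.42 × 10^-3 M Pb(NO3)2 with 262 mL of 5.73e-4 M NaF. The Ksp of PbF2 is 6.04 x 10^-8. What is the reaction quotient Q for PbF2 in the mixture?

Q ≈ 3.57 x 10^-10

Total volume = 302 + 262 = 564 mL.
[Pb^2+] = 9.42 × 10^-3 × (302/564) = 5.044 × 10^-3 M
[F^-] = 5.73 × 10^-4 × (262/564) = 2.662 × 10^-4 M
PbF2(s) ⇌ Pb^2+ + 2 F^-, so Q = [Pb^2+][F^-]^2
Q = (5.044 x 10^-3)(2.662 × 10^-4)^2 = 3.57 × 10^-10
Q < Ksp, so no precipitate of PbF2 forms.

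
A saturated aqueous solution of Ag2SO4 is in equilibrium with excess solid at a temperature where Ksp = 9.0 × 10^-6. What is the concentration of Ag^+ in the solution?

2.6 × 10^-2 M

Ag2SO4(s) ⇌ 2 Ag^+ + SO4^2-
Ksp = [Ag^+]^2[SO4^2-]
Let s = molar solubility. Then [Ag^+] = 2s and [SO4^2-] = s.
Substituting: Ksp = (2s)^2s = 4s^3
s = (9.0 × 10^-6 / 4)^(1/3) = 1.31 × 10^-2 M
[Ag^+] = 2s = 2.6 × 10^-2 M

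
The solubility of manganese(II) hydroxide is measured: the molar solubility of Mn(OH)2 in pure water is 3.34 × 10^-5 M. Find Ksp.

Mn(OH)2(s) <=> Mn^2+(aq) + 2 OH^-(aq)
If s mol/L of Mn(OH)2 dissolves, [Mn^2+] = s and [OH^-] = 2s.
Ksp = [Mn^2+][OH^-]^2
Ksp = s(2s)^2 = 4s^3
Ksp = 4 × (3.34 × 10^-5)^3 = 1.49 × 10^-13

Ksp = 1.49 × 10^-13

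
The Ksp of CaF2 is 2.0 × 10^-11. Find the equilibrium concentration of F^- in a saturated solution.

CaF2(s) ⇌ Ca^2+(aq) + 2 F^-(aq)
Ksp = [Ca^2+][F^-]^2
With molar solubility s: [Ca^2+] = s, [F^-] = 2s.
Substituting: Ksp = s(2s)^2 = 4s^3
s^3 = 2.0 × 10^-11 / 4, so s = 1.71 × 10^-4 M
[F^-] = 2s = 3.4 x 10^-4 M

[F^-] = 3.4 x 10^-4 M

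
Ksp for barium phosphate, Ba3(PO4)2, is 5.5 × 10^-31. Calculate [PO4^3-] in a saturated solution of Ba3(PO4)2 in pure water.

Ba3(PO4)2(s) ⇌ 3 Ba^2+(aq) + 2 PO4^3-(aq)
Ksp = [Ba^2+]^3[PO4^3-]^2
If s mol/L of Ba3(PO4)2 dissolves, [Ba^2+] = 3s and [PO4^3-] = 2s.
Substituting: Ksp = (3s)^3(2s)^2 = 108s^5
s = (5.5 × 10^-31 / 108)^(1/5) = 3.48 × 10^-7 M
[PO4^3-] = 2s = 7.0 × 10^-7 M

[PO4^3-] ≈ 7.0e-7 M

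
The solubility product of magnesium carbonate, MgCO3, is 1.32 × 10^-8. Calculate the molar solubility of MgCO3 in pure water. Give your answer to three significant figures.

MgCO3(s) ⇌ Mg^2+ + CO3^2-
Ksp = [Mg^2+][CO3^2-]
If s mol/L of MgCO3 dissolves, [Mg^2+] = s and [CO3^2-] = s.
Ksp = s × s = s^2
s = √(1.32 × 10^-8) = 1.15 x 10^-4 M

s = 1.15 × 10^-4 M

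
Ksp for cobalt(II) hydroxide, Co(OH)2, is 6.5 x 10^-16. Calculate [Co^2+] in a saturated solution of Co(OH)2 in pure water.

Co(OH)2(s) ⇌ Co^2+ + 2 OH^-
Ksp = [Co^2+][OH^-]^2
If s mol/L of Co(OH)2 dissolves, [Co^2+] = s and [OH^-] = 2s.
Substituting: Ksp = s(2s)^2 = 4s^3
s = (6.5 x 10^-16 / 4)^(1/3) = 5.46 × 10^-6 M
[Co^2+] = s = 5.5 × 10^-6 M

[Co^2+] ≈ 5.5e-6 M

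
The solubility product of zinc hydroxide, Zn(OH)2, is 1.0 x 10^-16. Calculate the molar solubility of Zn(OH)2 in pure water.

Zn(OH)2(s) ⇌ Zn^2+(aq) + 2 OH^-(aq)
Ksp = [Zn^2+][OH^-]^2
For each mole of Zn(OH)2 that dissolves: [Zn^2+] = s, [OH^-] = 2s.
Substituting: Ksp = s(2s)^2 = 4s^3
s = (1.0 x 10^-16 / 4)^(1/3) = 2.9 × 10^-6 M

2.9e-6 M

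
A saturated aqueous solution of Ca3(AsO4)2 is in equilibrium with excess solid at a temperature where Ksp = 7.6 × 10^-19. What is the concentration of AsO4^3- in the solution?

Ca3(AsO4)2(s) ⇌ 3 Ca^2+ + 2 AsO4^3-
Ksp = [Ca^2+]^3[AsO4^3-]^2
For each mole of Ca3(AsO4)2 that dissolves: [Ca^2+] = 3s, [AsO4^3-] = 2s.
Ksp = (3s)^3(2s)^2 = 108s^5
Solving, s = (7.6 × 10^-19/108)^(1/5) = 9.32 × 10^-5 M
[AsO4^3-] = 2s = 1.9 × 10^-4 M

1.9 x 10^-4 M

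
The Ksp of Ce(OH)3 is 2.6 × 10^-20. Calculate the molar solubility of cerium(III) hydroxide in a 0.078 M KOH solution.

s ≈ 5.5 x 10^-17 M

Ce(OH)3(s) <=> Ce^3+(aq) + 3 OH^-(aq)
Ksp = [Ce^3+][OH^-]^3
Let s = moles of Ce(OH)3 that dissolve per litre. [Ce^3+] = s, [OH^-] = 0.078 + 3s ≈ 0.078 (since OH^- from KOH dominates).
Ksp ≈ s × (0.078)^3
s = 5.5 x 10^-17 M
Check: 3s = 1.6 x 10^-16 ≪ 0.078, so the approximation is valid.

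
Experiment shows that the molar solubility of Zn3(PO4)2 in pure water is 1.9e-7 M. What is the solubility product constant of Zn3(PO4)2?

Zn3(PO4)2(s) ⇌ 3 Zn^2+ + 2 PO4^3-
Let s = molar solubility. Then [Zn^2+] = 3s and [PO4^3-] = 2s.
Ksp = [Zn^2+]^3[PO4^3-]^2
So Ksp = (3s)^3 × (2s)^2 = 108s^5
Ksp = 108 × (1.9 × 10^-7)^5 = 2.7 × 10^-32

2.7 x 10^-32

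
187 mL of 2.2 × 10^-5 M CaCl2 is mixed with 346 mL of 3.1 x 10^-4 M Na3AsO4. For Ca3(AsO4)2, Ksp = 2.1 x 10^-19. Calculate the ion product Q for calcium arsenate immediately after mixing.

Q ≈ 1.9 × 10^-23

Total volume = 187 + 346 = 533 mL.
[Ca^2+] = 2.2 × 10^-5 × (187/533) = 7.72 × 10^-6 M
[AsO4^3-] = 3.1 × 10^-4 × (346/533) = 2.01 x 10^-4 M
Ca3(AsO4)2(s) ⇌ 3 Ca^2+ + 2 AsO4^3-, so Q = [Ca^2+]^3[AsO4^3-]^2
Q = (7.72 x 10^-6)^3(2.01 × 10^-4)^2 = 1.9 × 10^-23
Q < Ksp, so no precipitate of Ca3(AsO4)2 forms.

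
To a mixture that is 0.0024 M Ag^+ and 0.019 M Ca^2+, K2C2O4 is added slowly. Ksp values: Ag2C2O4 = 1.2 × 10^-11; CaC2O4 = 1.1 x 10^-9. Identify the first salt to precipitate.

CaC2O4

Precipitation of each salt starts when its ion product equals its Ksp.
For Ag2C2O4: 1.2 × 10^-11 = (0.0024)^2 × [C2O4^2-]  ⇒  [C2O4^2-] = 2.1 x 10^-6 M.
For CaC2O4: 1.1 x 10^-9 = 0.019 × [C2O4^2-]  ⇒  [C2O4^2-] = 5.8 x 10^-8 M.
The salt with the lower threshold [C2O4^2-] precipitates first: CaC2O4.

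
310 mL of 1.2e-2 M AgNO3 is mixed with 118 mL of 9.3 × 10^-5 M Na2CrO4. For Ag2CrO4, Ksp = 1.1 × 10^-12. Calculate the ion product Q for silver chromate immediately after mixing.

1.9 × 10^-9

Total volume = 310 + 118 = 428 mL.
[Ag^+] = 1.2 × 10^-2 × (310/428) = 8.69 x 10^-3 M
[CrO4^2-] = 9.3 × 10^-5 × (118/428) = 2.56 × 10^-5 M
Ag2CrO4(s) <=> 2 Ag^+ + CrO4^2-, so Q = [Ag^+]^2[CrO4^2-]
Q = (8.69 × 10^-3)^2(2.56 × 10^-5) = 1.9 × 10^-9
Q > Ksp, so Ag2CrO4 will precipitate.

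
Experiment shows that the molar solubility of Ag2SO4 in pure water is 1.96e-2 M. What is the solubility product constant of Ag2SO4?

3.01 x 10^-5

Ag2SO4(s) <=> 2 Ag^+(aq) + SO4^2-(aq)
With molar solubility s: [Ag^+] = 2s, [SO4^2-] = s.
Ksp = [Ag^+]^2[SO4^2-]
Ksp = (2s)^2s = 4s^3
With s = 1.96 x 10^-2: Ksp = 3.01 × 10^-5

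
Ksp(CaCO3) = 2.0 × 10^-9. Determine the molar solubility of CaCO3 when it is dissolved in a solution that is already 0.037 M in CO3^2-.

s = 5.4e-8 M

CaCO3(s) <=> Ca^2+(aq) + CO3^2-(aq)
Ksp = [Ca^2+][CO3^2-]
Let s = moles of CaCO3 that dissolve per litre. [Ca^2+] = s, [CO3^2-] = 0.037 + s ≈ 0.037 (Ksp is small, so little additional dissolves).
Ksp ≈ s × 0.037
s = 5.4 × 10^-8 M
Check: s = 5.4 × 10^-8 ≪ 0.037, so the approximation is valid.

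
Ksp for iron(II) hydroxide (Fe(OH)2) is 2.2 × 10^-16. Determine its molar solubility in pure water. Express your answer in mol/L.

Fe(OH)2(s) ⇌ Fe^2+ + 2 OH^-
Ksp = [Fe^2+][OH^-]^2
For each mole of Fe(OH)2 that dissolves: [Fe^2+] = s, [OH^-] = 2s.
So Ksp = s × (2s)^2 = 4s^3
Solving, s = (2.2 × 10^-16/4)^(1/3) = 3.8 x 10^-6 M

s = 3.8 x 10^-6 M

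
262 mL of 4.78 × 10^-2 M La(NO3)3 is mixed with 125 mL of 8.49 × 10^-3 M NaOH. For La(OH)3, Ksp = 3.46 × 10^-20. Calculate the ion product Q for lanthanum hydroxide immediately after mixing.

Total volume = 262 + 125 = 387 mL.
[La^3+] = 4.78 × 10^-2 × (262/387) = 3.236 × 10^-2 M
[OH^-] = 8.49 × 10^-3 × (125/387) = 2.742 x 10^-3 M
La(OH)3(s) <=> La^3+(aq) + 3 OH^-(aq), so Q = [La^3+][OH^-]^3
Q = (3.236 × 10^-2)(2.742 × 10^-3)^3 = 6.67 × 10^-10
Q > Ksp, so La(OH)3 will precipitate.

6.67e-10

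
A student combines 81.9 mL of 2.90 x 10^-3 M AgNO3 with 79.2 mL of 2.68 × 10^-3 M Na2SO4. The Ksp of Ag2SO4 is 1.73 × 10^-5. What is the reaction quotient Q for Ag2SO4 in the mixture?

Q ≈ 2.86 × 10^-9

Total volume = 81.9 + 79.2 = 161.1 mL.
[Ag^+] = 2.90 × 10^-3 × (81.9/161.1) = 1.474 × 10^-3 M
[SO4^2-] = 2.68 x 10^-3 × (79.2/161.1) = 1.318 x 10^-3 M
Ag2SO4(s) <=> 2 Ag^+ + SO4^2-, so Q = [Ag^+]^2[SO4^2-]
Q = (1.474 x 10^-3)^2(1.318 x 10^-3) = 2.86 × 10^-9
Q < Ksp, so no precipitate of Ag2SO4 forms.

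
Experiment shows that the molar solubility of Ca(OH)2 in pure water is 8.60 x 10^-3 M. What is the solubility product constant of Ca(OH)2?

Ksp ≈ 2.54 × 10^-6

Ca(OH)2(s) ⇌ Ca^2+ + 2 OH^-
With molar solubility s: [Ca^2+] = s, [OH^-] = 2s.
Ksp = [Ca^2+][OH^-]^2
Ksp = s(2s)^2 = 4s^3
With s = 8.60 x 10^-3: Ksp = 2.54 × 10^-6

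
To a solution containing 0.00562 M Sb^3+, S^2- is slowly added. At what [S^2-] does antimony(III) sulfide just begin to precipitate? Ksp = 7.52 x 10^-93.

[S^2-] ≈ 6.20e-30 M

Sb2S3(s) ⇌ 2 Sb^3+(aq) + 3 S^2-(aq)
Ksp = [Sb^3+]^2[S^2-]^3
Precipitation begins when Q = Ksp. With [Sb^3+] = 0.00562 M:
7.52 x 10^-93 = (0.00562)^2 × [S^2-]^3
[S^2-] = (7.52 x 10^-93 / 3.158 x 10^-5)^(1/3) = 6.20 × 10^-30 M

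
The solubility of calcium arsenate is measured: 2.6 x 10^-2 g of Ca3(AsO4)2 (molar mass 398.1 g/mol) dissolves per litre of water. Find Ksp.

1.3 x 10^-19

Molar solubility s = (2.6 × 10^-2 g/L) / (398.1 g/mol) = 6.53 x 10^-5 M.
Ca3(AsO4)2(s) <=> 3 Ca^2+(aq) + 2 AsO4^3-(aq)
Let s = molar solubility. Then [Ca^2+] = 3s and [AsO4^3-] = 2s.
Ksp = [Ca^2+]^3[AsO4^3-]^2
Substituting: Ksp = (3s)^3(2s)^2 = 108s^5
Ksp = 108 × (6.53 × 10^-5)^5 = 1.3 x 10^-19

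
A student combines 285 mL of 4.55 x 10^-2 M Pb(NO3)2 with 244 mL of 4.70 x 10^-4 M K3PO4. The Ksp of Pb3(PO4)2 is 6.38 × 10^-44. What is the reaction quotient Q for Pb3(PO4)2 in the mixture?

Q = 6.92 × 10^-13

Total volume = 285 + 244 = 529 mL.
[Pb^2+] = 4.55 x 10^-2 × (285/529) = 2.451 × 10^-2 M
[PO4^3-] = 4.70 x 10^-4 × (244/529) = 2.168 × 10^-4 M
Pb3(PO4)2(s) ⇌ 3 Pb^2+(aq) + 2 PO4^3-(aq), so Q = [Pb^2+]^3[PO4^3-]^2
Q = (2.451 × 10^-2)^3(2.168 x 10^-4)^2 = 6.92 × 10^-13
Q > Ksp, so Pb3(PO4)2 will precipitate.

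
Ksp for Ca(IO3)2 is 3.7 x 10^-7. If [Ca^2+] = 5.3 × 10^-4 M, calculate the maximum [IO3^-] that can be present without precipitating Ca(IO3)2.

Ca(IO3)2(s) ⇌ Ca^2+(aq) + 2 IO3^-(aq)
Ksp = [Ca^2+][IO3^-]^2
Precipitation begins when Q = Ksp. With [Ca^2+] = 5.3 × 10^-4 M:
3.7 x 10^-7 = (5.3 × 10^-4) × [IO3^-]^2
[IO3^-] = (3.7 x 10^-7 / 5.3 x 10^-4)^(1/2) = 2.6 x 10^-2 M

[IO3^-] ≈ 0.026 M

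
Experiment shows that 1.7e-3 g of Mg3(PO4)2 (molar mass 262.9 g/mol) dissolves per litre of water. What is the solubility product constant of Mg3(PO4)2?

1.2 × 10^-24

Molar solubility s = (1.7 x 10^-3 g/L) / (262.9 g/mol) = 6.47 x 10^-6 M.
Mg3(PO4)2(s) ⇌ 3 Mg^2+(aq) + 2 PO4^3-(aq)
If s mol/L of Mg3(PO4)2 dissolves, [Mg^2+] = 3s and [PO4^3-] = 2s.
Ksp = [Mg^2+]^3[PO4^3-]^2
Substituting: Ksp = (3s)^3(2s)^2 = 108s^5
Ksp = 108 × (6.47 × 10^-6)^5 = 1.2 x 10^-24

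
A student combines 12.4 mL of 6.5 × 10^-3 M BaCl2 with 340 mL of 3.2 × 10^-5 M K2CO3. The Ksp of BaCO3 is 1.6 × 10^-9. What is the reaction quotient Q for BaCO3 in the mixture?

Q = 7.1 × 10^-9

Total volume = 12.4 + 340 = 352.4 mL.
[Ba^2+] = 6.5 x 10^-3 × (12.4/352.4) = 2.29 × 10^-4 M
[CO3^2-] = 3.2 × 10^-5 × (340/352.4) = 3.09 × 10^-5 M
BaCO3(s) ⇌ Ba^2+ + CO3^2-, so Q = [Ba^2+][CO3^2-]
Q = (2.29 × 10^-4)(3.09 × 10^-5) = 7.1 × 10^-9
Q > Ksp, so BaCO3 will precipitate.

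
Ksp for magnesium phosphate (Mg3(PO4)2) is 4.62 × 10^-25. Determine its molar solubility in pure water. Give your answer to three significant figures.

Mg3(PO4)2(s) ⇌ 3 Mg^2+(aq) + 2 PO4^3-(aq)
Ksp = [Mg^2+]^3[PO4^3-]^2
For each mole of Mg3(PO4)2 that dissolves: [Mg^2+] = 3s, [PO4^3-] = 2s.
Ksp = (3s)^3(2s)^2 = 108s^5
Solving, s = (4.62 × 10^-25/108)^(1/5) = 5.32 × 10^-6 M

s = 5.32 × 10^-6 M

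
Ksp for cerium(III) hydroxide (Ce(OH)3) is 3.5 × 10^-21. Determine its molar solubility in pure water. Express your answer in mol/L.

3.4 × 10^-6 M

Ce(OH)3(s) <=> Ce^3+(aq) + 3 OH^-(aq)
Ksp = [Ce^3+][OH^-]^3
Let s = molar solubility. Then [Ce^3+] = s and [OH^-] = 3s.
So Ksp = s × (3s)^3 = 27s^4
Solving, s = (3.5 × 10^-21/27)^(1/4) = 3.4 × 10^-6 M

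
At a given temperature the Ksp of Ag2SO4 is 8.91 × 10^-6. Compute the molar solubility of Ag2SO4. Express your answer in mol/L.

Ag2SO4(s) ⇌ 2 Ag^+ + SO4^2-
Ksp = [Ag^+]^2[SO4^2-]
With molar solubility s: [Ag^+] = 2s, [SO4^2-] = s.
So Ksp = (2s)^2 × s = 4s^3
Solving, s = (8.91 × 10^-6/4)^(1/3) = 1.31 × 10^-2 M

s = 1.31 x 10^-2 M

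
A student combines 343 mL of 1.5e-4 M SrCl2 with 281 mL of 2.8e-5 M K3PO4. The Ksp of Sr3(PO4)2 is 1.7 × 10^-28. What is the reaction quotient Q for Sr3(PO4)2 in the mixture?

Q ≈ 8.9 x 10^-23

Total volume = 343 + 281 = 624 mL.
[Sr^2+] = 1.5 × 10^-4 × (343/624) = 8.25 × 10^-5 M
[PO4^3-] = 2.8 × 10^-5 × (281/624) = 1.26 x 10^-5 M
Sr3(PO4)2(s) ⇌ 3 Sr^2+(aq) + 2 PO4^3-(aq), so Q = [Sr^2+]^3[PO4^3-]^2
Q = (8.25 × 10^-5)^3(1.26 × 10^-5)^2 = 8.9 × 10^-23
Q > Ksp, so Sr3(PO4)2 will precipitate.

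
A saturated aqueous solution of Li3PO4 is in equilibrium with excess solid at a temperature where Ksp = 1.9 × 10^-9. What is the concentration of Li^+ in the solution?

[Li^+] = 8.7 × 10^-3 M

Li3PO4(s) ⇌ 3 Li^+(aq) + PO4^3-(aq)
Ksp = [Li^+]^3[PO4^3-]
For each mole of Li3PO4 that dissolves: [Li^+] = 3s, [PO4^3-] = s.
Ksp = (3s)^3s = 27s^4
s^4 = 1.9 × 10^-9 / 27, so s = 2.90 x 10^-3 M
[Li^+] = 3s = 8.7 x 10^-3 M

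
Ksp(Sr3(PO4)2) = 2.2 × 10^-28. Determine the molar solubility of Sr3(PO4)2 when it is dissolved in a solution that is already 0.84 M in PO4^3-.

Sr3(PO4)2(s) <=> 3 Sr^2+(aq) + 2 PO4^3-(aq)
Ksp = [Sr^2+]^3[PO4^3-]^2
If s mol/L dissolves here, [Sr^2+] = 3s, [PO4^3-] = 0.84 + 2s ≈ 0.84 (Ksp is small, so little additional dissolves).
Ksp ≈ (3s)^3 × (0.84)^2
s = 2.3 × 10^-10 M
Check: 2s = 4.5 × 10^-10 ≪ 0.84, so the approximation is valid.

2.3e-10 M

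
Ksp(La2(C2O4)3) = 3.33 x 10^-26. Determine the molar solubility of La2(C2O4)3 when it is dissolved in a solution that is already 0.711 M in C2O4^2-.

La2(C2O4)3(s) ⇌ 2 La^3+(aq) + 3 C2O4^2-(aq)
Ksp = [La^3+]^2[C2O4^2-]^3
Let s = moles of La2(C2O4)3 that dissolve per litre. [La^3+] = 2s, [C2O4^2-] = 0.711 + 3s ≈ 0.711 (common-ion effect: C2O4^2- is already 0.711 M).
Ksp ≈ (2s)^2 × (0.711)^3
s = 1.52 × 10^-13 M
Check: 3s = 4.6 × 10^-13 ≪ 0.711, so the approximation is valid.

1.52 × 10^-13 M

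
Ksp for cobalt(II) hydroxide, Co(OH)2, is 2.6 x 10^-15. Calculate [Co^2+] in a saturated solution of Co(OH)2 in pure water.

Co(OH)2(s) <=> Co^2+(aq) + 2 OH^-(aq)
Ksp = [Co^2+][OH^-]^2
Let s = molar solubility. Then [Co^2+] = s and [OH^-] = 2s.
So Ksp = s × (2s)^2 = 4s^3
Solving, s = (2.6 x 10^-15/4)^(1/3) = 8.66 x 10^-6 M
[Co^2+] = s = 8.7 × 10^-6 M

8.7e-6 M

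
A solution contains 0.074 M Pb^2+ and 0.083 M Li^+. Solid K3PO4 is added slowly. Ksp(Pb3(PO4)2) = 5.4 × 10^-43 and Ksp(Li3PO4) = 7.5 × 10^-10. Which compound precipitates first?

Each salt begins to precipitate when Q = Ksp, i.e. when [PO4^3-] reaches its threshold.
For Pb3(PO4)2: 5.4 × 10^-43 = (0.074)^3 × [PO4^3-]^2  ⇒  [PO4^3-] = 3.7 x 10^-20 M.
For Li3PO4: 7.5 × 10^-10 = (0.083)^3 × [PO4^3-]  ⇒  [PO4^3-] = 1.3 × 10^-6 M.
The salt with the lower threshold [PO4^3-] precipitates first: Pb3(PO4)2.

Pb3(PO4)2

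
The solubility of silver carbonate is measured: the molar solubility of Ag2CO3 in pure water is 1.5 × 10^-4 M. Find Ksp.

Ksp ≈ 1.4 × 10^-11

Ag2CO3(s) ⇌ 2 Ag^+ + CO3^2-
If s mol/L of Ag2CO3 dissolves, [Ag^+] = 2s and [CO3^2-] = s.
Ksp = [Ag^+]^2[CO3^2-]
Substituting: Ksp = (2s)^2s = 4s^3
With s = 1.5 × 10^-4: Ksp = 1.4 x 10^-11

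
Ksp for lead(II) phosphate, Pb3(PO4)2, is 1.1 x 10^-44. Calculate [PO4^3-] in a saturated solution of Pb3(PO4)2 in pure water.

[PO4^3-] = 1.3e-9 M

Pb3(PO4)2(s) ⇌ 3 Pb^2+ + 2 PO4^3-
Ksp = [Pb^2+]^3[PO4^3-]^2
For each mole of Pb3(PO4)2 that dissolves: [Pb^2+] = 3s, [PO4^3-] = 2s.
Ksp = (3s)^3(2s)^2 = 108s^5
s = (1.1 x 10^-44 / 108)^(1/5) = 6.33 x 10^-10 M
[PO4^3-] = 2s = 1.3 × 10^-9 M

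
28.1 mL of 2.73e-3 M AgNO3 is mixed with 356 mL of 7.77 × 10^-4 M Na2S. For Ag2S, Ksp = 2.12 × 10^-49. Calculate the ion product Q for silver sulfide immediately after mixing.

Total volume = 28.1 + 356 = 384.1 mL.
[Ag^+] = 2.73 x 10^-3 × (28.1/384.1) = 1.997 × 10^-4 M
[S^2-] = 7.77 x 10^-4 × (356/384.1) = 7.202 × 10^-4 M
Ag2S(s) ⇌ 2 Ag^+(aq) + S^2-(aq), so Q = [Ag^+]^2[S^2-]
Q = (1.997 x 10^-4)^2(7.202 × 10^-4) = 2.87 × 10^-11
Q > Ksp, so Ag2S will precipitate.

Q ≈ 2.87 x 10^-11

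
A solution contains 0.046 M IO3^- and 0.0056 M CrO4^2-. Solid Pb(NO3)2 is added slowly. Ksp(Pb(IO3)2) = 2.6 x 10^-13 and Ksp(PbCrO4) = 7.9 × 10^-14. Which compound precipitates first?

Each salt begins to precipitate when Q = Ksp, i.e. when [Pb^2+] reaches its threshold.
For Pb(IO3)2: 2.6 x 10^-13 = (0.046)^2 × [Pb^2+]  ⇒  [Pb^2+] = 1.2 × 10^-10 M.
For PbCrO4: 7.9 × 10^-14 = 0.0056 × [Pb^2+]  ⇒  [Pb^2+] = 1.4 x 10^-11 M.
The salt with the lower threshold [Pb^2+] precipitates first: PbCrO4.

PbCrO4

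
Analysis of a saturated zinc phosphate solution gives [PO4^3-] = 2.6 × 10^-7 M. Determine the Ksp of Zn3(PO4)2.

Ksp = 4.0 × 10^-33

Zn3(PO4)2(s) ⇌ 3 Zn^2+ + 2 PO4^3-
Stoichiometry gives [Zn^2+] = (3/2)[PO4^3-] = 3.90 x 10^-7 M.
Ksp = [Zn^2+]^3[PO4^3-]^2
Ksp = (3.90 × 10^-7)^3 × (2.6 x 10^-7)^2 = 4.0 × 10^-33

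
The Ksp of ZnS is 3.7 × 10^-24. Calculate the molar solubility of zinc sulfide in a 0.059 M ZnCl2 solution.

6.3e-23 M

ZnS(s) ⇌ Zn^2+(aq) + S^2-(aq)
Ksp = [Zn^2+][S^2-]
Let s be the molar solubility in this solution. [Zn^2+] = 0.059 + s ≈ 0.059, [S^2-] = s (since Zn^2+ from ZnCl2 dominates).
Ksp ≈ 0.059 × s
s = 6.3 × 10^-23 M
Check: s = 6.3 × 10^-23 ≪ 0.059, so the approximation is valid.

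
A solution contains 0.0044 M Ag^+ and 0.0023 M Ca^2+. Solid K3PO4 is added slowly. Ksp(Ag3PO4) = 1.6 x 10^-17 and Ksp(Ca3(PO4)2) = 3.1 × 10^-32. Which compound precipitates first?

Ca3(PO4)2

Each salt begins to precipitate when Q = Ksp, i.e. when [PO4^3-] reaches its threshold.
For Ag3PO4: 1.6 x 10^-17 = (0.0044)^3 × [PO4^3-]  ⇒  [PO4^3-] = 1.9 × 10^-10 M.
For Ca3(PO4)2: 3.1 × 10^-32 = (0.0023)^3 × [PO4^3-]^2  ⇒  [PO4^3-] = 1.6 × 10^-12 M.
The salt with the lower threshold [PO4^3-] precipitates first: Ca3(PO4)2.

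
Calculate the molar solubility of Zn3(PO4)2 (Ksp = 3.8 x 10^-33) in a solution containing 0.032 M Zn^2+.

5.4 x 10^-15 M

Zn3(PO4)2(s) <=> 3 Zn^2+(aq) + 2 PO4^3-(aq)
Ksp = [Zn^2+]^3[PO4^3-]^2
Let s be the molar solubility in this solution. [Zn^2+] = 0.032 + 3s ≈ 0.032, [PO4^3-] = 2s (Ksp is small, so little additional dissolves).
Ksp ≈ (0.032)^3 × (2s)^2
s = 5.4 × 10^-15 M
Check: 3s = 1.6 x 10^-14 ≪ 0.032, so the approximation is valid.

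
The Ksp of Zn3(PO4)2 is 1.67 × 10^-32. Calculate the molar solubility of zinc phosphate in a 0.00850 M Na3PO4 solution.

Zn3(PO4)2(s) <=> 3 Zn^2+(aq) + 2 PO4^3-(aq)
Ksp = [Zn^2+]^3[PO4^3-]^2
Let s be the molar solubility in this solution. [Zn^2+] = 3s, [PO4^3-] = 0.00850 + 2s ≈ 0.00850 (Ksp is small, so little additional dissolves).
Ksp ≈ (3s)^3 × (0.00850)^2
s = 2.05 x 10^-10 M
Check: 2s = 4.1 x 10^-10 ≪ 0.00850, so the approximation is valid.

s = 2.05e-10 M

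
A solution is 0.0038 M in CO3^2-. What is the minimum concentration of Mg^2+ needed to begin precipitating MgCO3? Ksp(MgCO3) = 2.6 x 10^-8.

MgCO3(s) <=> Mg^2+(aq) + CO3^2-(aq)
Ksp = [Mg^2+][CO3^2-]
Precipitation begins when Q = Ksp. With [CO3^2-] = 0.0038 M:
2.6 x 10^-8 = (0.0038) × [Mg^2+]
[Mg^2+] = (2.6 x 10^-8 / 3.8 x 10^-3) = 6.8 x 10^-6 M

6.8 × 10^-6 M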